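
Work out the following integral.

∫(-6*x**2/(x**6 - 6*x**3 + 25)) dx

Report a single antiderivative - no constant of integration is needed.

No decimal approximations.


Answer: -atan(x**3/4 - 3/4)/2.


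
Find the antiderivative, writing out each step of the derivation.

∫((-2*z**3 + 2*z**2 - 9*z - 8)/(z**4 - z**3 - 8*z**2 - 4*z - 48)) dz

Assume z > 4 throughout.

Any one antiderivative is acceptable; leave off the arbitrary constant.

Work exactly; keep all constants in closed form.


Step 1. Decompose ∫((-2*z**3 + 2*z**2 - 9*z - 8)/(z**4 - z**3 - 8*z**2 - 4*z - 48)) dz by partial fractions, (-2*z**3 + 2*z**2 - 9*z - 8)/(z**4 - z**3 - 8*z**2 - 4*z - 48) = 1/(z**2 + 4) - 1/(z + 3) - 1/(z - 4): now ∫(-1/(z - 4)) dz + ∫(-1/(z + 3)) dz + ∫(1/(z**2 + 4)) dz.
Step 2. Evaluate the standard form [assuming z > 4]: now -log(z - 4) + ∫(-1/(z + 3)) dz + ∫(1/(z**2 + 4)) dz.
Step 3. Evaluate the standard form [assuming z > -3]: now -log(z - 4) - log(z + 3) + ∫(1/(z**2 + 4)) dz.
Step 4. Evaluate the standard form: now -log(z - 4) - log(z + 3) + atan(z/2)/2.
Answer: -log(z - 4) - log(z + 3) + atan(z/2)/2.


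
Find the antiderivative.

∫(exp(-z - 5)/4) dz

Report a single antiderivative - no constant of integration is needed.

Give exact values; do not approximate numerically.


Answer: -exp(-z - 5)/4.


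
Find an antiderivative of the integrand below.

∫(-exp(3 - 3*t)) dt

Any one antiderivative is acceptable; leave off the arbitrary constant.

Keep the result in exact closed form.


Answer: exp(3 - 3*t)/3.


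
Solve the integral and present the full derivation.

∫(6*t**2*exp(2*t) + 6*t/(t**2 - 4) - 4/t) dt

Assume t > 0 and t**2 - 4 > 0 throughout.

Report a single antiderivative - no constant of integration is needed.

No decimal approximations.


Step 1. Rewrite: now ∫(-4/t) dt + ∫(6*t/(t**2 - 4)) dt + ∫(6*t**2*exp(2*t)) dt.
Step 2. Evaluate the standard form [assuming t > 0]: now -4*log(t) + ∫(6*t/(t**2 - 4)) dt + ∫(6*t**2*exp(2*t)) dt.
Step 3. Integrate ∫(6*t**2*exp(2*t)) dt by parts with u = t**2, dv = (6*exp(2*t)) dt, so v = 3*exp(2*t): now 3*t**2*exp(2*t) - 4*log(t) + ∫(6*t/(t**2 - 4)) dt + ∫(-6*t*exp(2*t)) dt.
Step 4. Integrate ∫(-6*t*exp(2*t)) dt by parts with u = t, dv = (-6*exp(2*t)) dt, so v = -3*exp(2*t): now 3*t**2*exp(2*t) - 3*t*exp(2*t) - 4*log(t) + ∫(6*t/(t**2 - 4)) dt + ∫(3*exp(2*t)) dt.
Step 5. Evaluate the standard form: now 3*t**2*exp(2*t) - 3*t*exp(2*t) + 3*exp(2*t)/2 - 4*log(t) + ∫(6*t/(t**2 - 4)) dt.
Step 6. Substitute u = t**2 - 4, turning ∫(6*t/(t**2 - 4)) dt into ∫(3/u) du: now 3*t**2*exp(2*t) - 3*t*exp(2*t) + 3*exp(2*t)/2 - 4*log(t) + ∫(3/u) du.
Step 7. Evaluate the standard form [assuming u > 0]: now 3*t**2*exp(2*t) - 3*t*exp(2*t) + 3*exp(2*t)/2 - 4*log(t) + 3*log(u).
Step 8. Substitute back u = t**2 - 4: now 3*t**2*exp(2*t) - 3*t*exp(2*t) + 3*exp(2*t)/2 - 4*log(t) + 3*log(t**2 - 4).
Answer: 3*t**2*exp(2*t) - 3*t*exp(2*t) + 3*exp(2*t)/2 - 4*log(t) + 3*log(t**2 - 4).


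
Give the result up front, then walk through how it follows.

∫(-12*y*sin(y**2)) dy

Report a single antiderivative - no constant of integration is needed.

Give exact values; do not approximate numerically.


The answer is 6*cos(y**2).
Step 1. Substitute u = y**2, turning ∫(-12*y*sin(y**2)) dy into ∫(-6*sin(u)) du: now ∫(-6*sin(u)) du.
Step 2. Evaluate the standard form: now 6*cos(u).
Step 3. Substitute back u = y**2: now 6*cos(y**2).
Answer: 6*cos(y**2).


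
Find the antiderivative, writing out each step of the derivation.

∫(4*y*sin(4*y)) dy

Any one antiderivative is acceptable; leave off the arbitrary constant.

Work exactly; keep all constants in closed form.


Step 1. Integrate ∫(4*y*sin(4*y)) dy by parts with u = y, dv = (4*sin(4*y)) dy, so v = -cos(4*y): now -y*cos(4*y) + ∫(cos(4*y)) dy.
Step 2. Evaluate the standard form: now -y*cos(4*y) + sin(4*y)/4.
Answer: -y*cos(4*y) + sin(4*y)/4.


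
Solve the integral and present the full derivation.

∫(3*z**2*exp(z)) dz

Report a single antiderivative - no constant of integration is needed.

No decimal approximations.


Step 1. Integrate ∫(3*z**2*exp(z)) dz by parts with u = z**2, dv = (3*exp(z)) dz, so v = 3*exp(z): now 3*z**2*exp(z) + ∫(-6*z*exp(z)) dz.
Step 2. Integrate ∫(-6*z*exp(z)) dz by parts with u = z, dv = (-6*exp(z)) dz, so v = -6*exp(z): now 3*z**2*exp(z) - 6*z*exp(z) + ∫(6*exp(z)) dz.
Step 3. Evaluate the standard form: now 3*z**2*exp(z) - 6*z*exp(z) + 6*exp(z).
Answer: 3*z**2*exp(z) - 6*z*exp(z) + 6*exp(z).


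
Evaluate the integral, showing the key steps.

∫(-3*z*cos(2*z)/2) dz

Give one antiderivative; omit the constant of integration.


Step 1. Integrate ∫(-3*z*cos(2*z)/2) dz by parts with u = z, dv = (-3*cos(2*z)/2) dz, so v = -3*sin(2*z)/4: now -3*z*sin(2*z)/4 + ∫(3*sin(2*z)/4) dz.
Step 2. Evaluate the standard form: now -3*z*sin(2*z)/4 - 3*cos(2*z)/8.
Answer: -3*z*sin(2*z)/4 - 3*cos(2*z)/8.


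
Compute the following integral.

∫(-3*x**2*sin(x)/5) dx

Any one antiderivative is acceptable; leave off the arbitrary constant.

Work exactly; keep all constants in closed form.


Answer: 3*x**2*cos(x)/5 - 6*x*sin(x)/5 - 6*cos(x)/5.


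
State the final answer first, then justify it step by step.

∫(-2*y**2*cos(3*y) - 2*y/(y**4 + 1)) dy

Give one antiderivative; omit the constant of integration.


The answer is -2*y**2*sin(3*y)/3 - 4*y*cos(3*y)/9 + 4*sin(3*y)/27 - atan(y**2).
Step 1. Rewrite: now ∫(-2*y/(y**4 + 1)) dy + ∫(-2*y**2*cos(3*y)) dy.
Step 2. Integrate ∫(-2*y**2*cos(3*y)) dy by parts with u = y**2, dv = (-2*cos(3*y)) dy, so v = -2*sin(3*y)/3: now -2*y**2*sin(3*y)/3 + ∫(-2*y/(y**4 + 1)) dy + ∫(4*y*sin(3*y)/3) dy.
Step 3. Integrate ∫(4*y*sin(3*y)/3) dy by parts with u = y, dv = (4*sin(3*y)/3) dy, so v = -4*cos(3*y)/9: now -2*y**2*sin(3*y)/3 - 4*y*cos(3*y)/9 + ∫(-2*y/(y**4 + 1)) dy + ∫(4*cos(3*y)/9) dy.
Step 4. Evaluate the standard form: now -2*y**2*sin(3*y)/3 - 4*y*cos(3*y)/9 + 4*sin(3*y)/27 + ∫(-2*y/(y**4 + 1)) dy.
Step 5. Substitute u = y**2, turning ∫(-2*y/(y**4 + 1)) dy into ∫(-1/(u**2 + 1)) du: now -2*y**2*sin(3*y)/3 - 4*y*cos(3*y)/9 + 4*sin(3*y)/27 + ∫(-1/(u**2 + 1)) du.
Step 6. Evaluate the standard form: now -2*y**2*sin(3*y)/3 - 4*y*cos(3*y)/9 + 4*sin(3*y)/27 - atan(u).
Step 7. Substitute back u = y**2: now -2*y**2*sin(3*y)/3 - 4*y*cos(3*y)/9 + 4*sin(3*y)/27 - atan(y**2).
Answer: -2*y**2*sin(3*y)/3 - 4*y*cos(3*y)/9 + 4*sin(3*y)/27 - atan(y**2).


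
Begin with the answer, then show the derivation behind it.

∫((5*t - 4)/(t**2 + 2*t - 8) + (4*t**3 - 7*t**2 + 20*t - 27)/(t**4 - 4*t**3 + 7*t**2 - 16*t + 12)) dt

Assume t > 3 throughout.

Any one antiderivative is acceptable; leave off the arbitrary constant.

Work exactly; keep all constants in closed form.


The answer is 3*log(t - 3) + log(t - 2) + log(t - 1) + 4*log(t + 4) - atan(t/2)/2.
Step 1. Rewrite: now ∫((5*t - 4)/(t**2 + 2*t - 8)) dt + ∫((4*t**3 - 7*t**2 + 20*t - 27)/(t**4 - 4*t**3 + 7*t**2 - 16*t + 12)) dt.
Step 2. Decompose ∫((5*t - 4)/(t**2 + 2*t - 8)) dt by partial fractions, (5*t - 4)/(t**2 + 2*t - 8) = 4/(t + 4) + 1/(t - 2): now ∫((4*t**3 - 7*t**2 + 20*t - 27)/(t**4 - 4*t**3 + 7*t**2 - 16*t + 12)) dt + ∫(1/(t - 2)) dt + ∫(4/(t + 4)) dt.
Step 3. Evaluate the standard form [assuming t > -4]: now 4*log(t + 4) + ∫((4*t**3 - 7*t**2 + 20*t - 27)/(t**4 - 4*t**3 + 7*t**2 - 16*t + 12)) dt + ∫(1/(t - 2)) dt.
Step 4. Evaluate the standard form [assuming t > 2]: now log(t - 2) + 4*log(t + 4) + ∫((4*t**3 - 7*t**2 + 20*t - 27)/(t**4 - 4*t**3 + 7*t**2 - 16*t + 12)) dt.
Step 5. Decompose ∫((4*t**3 - 7*t**2 + 20*t - 27)/(t**4 - 4*t**3 + 7*t**2 - 16*t + 12)) dt by partial fractions, (4*t**3 - 7*t**2 + 20*t - 27)/(t**4 - 4*t**3 + 7*t**2 - 16*t + 12) = -1/(t**2 + 4) + 1/(t - 1) + 3/(t - 3): now log(t - 2) + 4*log(t + 4) + ∫(3/(t - 3)) dt + ∫(1/(t - 1)) dt + ∫(-1/(t**2 + 4)) dt.
Step 6. Evaluate the standard form [assuming t > 3]: now 3*log(t - 3) + log(t - 2) + 4*log(t + 4) + ∫(1/(t - 1)) dt + ∫(-1/(t**2 + 4)) dt.
Step 7. Evaluate the standard form [assuming t > 1]: now 3*log(t - 3) + log(t - 2) + log(t - 1) + 4*log(t + 4) + ∫(-1/(t**2 + 4)) dt.
Step 8. Evaluate the standard form: now 3*log(t - 3) + log(t - 2) + log(t - 1) + 4*log(t + 4) - atan(t/2)/2.
Answer: 3*log(t - 3) + log(t - 2) + log(t - 1) + 4*log(t + 4) - atan(t/2)/2.


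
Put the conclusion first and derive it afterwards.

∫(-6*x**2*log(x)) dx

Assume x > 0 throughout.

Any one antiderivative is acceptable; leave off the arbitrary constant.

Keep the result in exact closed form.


The answer is -2*x**3*log(x) + 2*x**3/3.
Step 1. Integrate ∫(-6*x**2*log(x)) dx by parts with u = log(x), dv = (-6*x**2) dx, so v = -2*x**3 [assuming x > 0]: now -2*x**3*log(x) + ∫(2*x**2) dx.
Step 2. Evaluate the standard form: now -2*x**3*log(x) + 2*x**3/3.
Answer: -2*x**3*log(x) + 2*x**3/3.


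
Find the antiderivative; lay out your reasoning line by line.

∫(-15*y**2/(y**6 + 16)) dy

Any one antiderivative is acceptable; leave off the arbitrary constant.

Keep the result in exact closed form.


Step 1. Substitute u = y**3, turning ∫(-15*y**2/(y**6 + 16)) dy into ∫(-5/(u**2 + 16)) du: now ∫(-5/(u**2 + 16)) du.
Step 2. Evaluate the standard form: now -5*atan(u/4)/4.
Step 3. Substitute back u = y**3: now -5*atan(y**3/4)/4.
Answer: -5*atan(y**3/4)/4.


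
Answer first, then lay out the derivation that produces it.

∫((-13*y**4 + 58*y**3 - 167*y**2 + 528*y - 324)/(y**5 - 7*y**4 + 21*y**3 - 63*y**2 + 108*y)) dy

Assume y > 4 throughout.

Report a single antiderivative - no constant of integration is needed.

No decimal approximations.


The answer is -3*log(y) - 5*log(y - 4) - 5*log(y - 3) + 2*atan(y/3)/3.
Step 1. Decompose ∫((-13*y**4 + 58*y**3 - 167*y**2 + 528*y - 324)/(y**5 - 7*y**4 + 21*y**3 - 63*y**2 + 108*y)) dy by partial fractions, (-13*y**4 + 58*y**3 - 167*y**2 + 528*y - 324)/(y**5 - 7*y**4 + 21*y**3 - 63*y**2 + 108*y) = 2/(y**2 + 9) - 5/(y - 3) - 5/(y - 4) - 3/y: now ∫(-3/y) dy + ∫(-5/(y - 4)) dy + ∫(-5/(y - 3)) dy + ∫(2/(y**2 + 9)) dy.
Step 2. Evaluate the standard form [assuming y > 4]: now -5*log(y - 4) + ∫(-3/y) dy + ∫(-5/(y - 3)) dy + ∫(2/(y**2 + 9)) dy.
Step 3. Evaluate the standard form [assuming y > 0]: now -3*log(y) - 5*log(y - 4) + ∫(-5/(y - 3)) dy + ∫(2/(y**2 + 9)) dy.
Step 4. Evaluate the standard form [assuming y > 3]: now -3*log(y) - 5*log(y - 4) - 5*log(y - 3) + ∫(2/(y**2 + 9)) dy.
Step 5. Evaluate the standard form: now -3*log(y) - 5*log(y - 4) - 5*log(y - 3) + 2*atan(y/3)/3.
Answer: -3*log(y) - 5*log(y - 4) - 5*log(y - 3) + 2*atan(y/3)/3.


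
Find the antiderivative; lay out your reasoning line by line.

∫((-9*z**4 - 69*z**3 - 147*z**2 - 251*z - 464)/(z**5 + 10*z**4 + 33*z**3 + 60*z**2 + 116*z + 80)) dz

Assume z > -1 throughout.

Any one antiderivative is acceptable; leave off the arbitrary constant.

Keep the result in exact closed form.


Step 1. Decompose ∫((-9*z**4 - 69*z**3 - 147*z**2 - 251*z - 464)/(z**5 + 10*z**4 + 33*z**3 + 60*z**2 + 116*z + 80)) dz by partial fractions, (-9*z**4 - 69*z**3 - 147*z**2 - 251*z - 464)/(z**5 + 10*z**4 + 33*z**3 + 60*z**2 + 116*z + 80) = 1/(z**2 + 4) + 1/(z + 5) - 5/(z + 4) - 5/(z + 1): now ∫(-5/(z + 1)) dz + ∫(-5/(z + 4)) dz + ∫(1/(z + 5)) dz + ∫(1/(z**2 + 4)) dz.
Step 2. Evaluate the standard form [assuming z > -4]: now -5*log(z + 4) + ∫(-5/(z + 1)) dz + ∫(1/(z + 5)) dz + ∫(1/(z**2 + 4)) dz.
Step 3. Evaluate the standard form [assuming z > -1]: now -5*log(z + 1) - 5*log(z + 4) + ∫(1/(z + 5)) dz + ∫(1/(z**2 + 4)) dz.
Step 4. Evaluate the standard form [assuming z > -5]: now -5*log(z + 1) - 5*log(z + 4) + log(z + 5) + ∫(1/(z**2 + 4)) dz.
Step 5. Evaluate the standard form: now -5*log(z + 1) - 5*log(z + 4) + log(z + 5) + atan(z/2)/2.
Answer: -5*log(z + 1) - 5*log(z + 4) + log(z + 5) + atan(z/2)/2.


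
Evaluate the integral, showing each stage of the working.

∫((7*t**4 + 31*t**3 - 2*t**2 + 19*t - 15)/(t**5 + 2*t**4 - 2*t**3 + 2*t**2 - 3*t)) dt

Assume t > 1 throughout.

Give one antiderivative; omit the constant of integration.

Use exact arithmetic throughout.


Step 1. Decompose ∫((7*t**4 + 31*t**3 - 2*t**2 + 19*t - 15)/(t**5 + 2*t**4 - 2*t**3 + 2*t**2 - 3*t)) dt by partial fractions, (7*t**4 + 31*t**3 - 2*t**2 + 19*t - 15)/(t**5 + 2*t**4 - 2*t**3 + 2*t**2 - 3*t) = 3/(t**2 + 1) - 3/(t + 3) + 5/(t - 1) + 5/t: now ∫(5/t) dt + ∫(5/(t - 1)) dt + ∫(-3/(t + 3)) dt + ∫(3/(t**2 + 1)) dt.
Step 2. Evaluate the standard form [assuming t > -3]: now -3*log(t + 3) + ∫(5/t) dt + ∫(5/(t - 1)) dt + ∫(3/(t**2 + 1)) dt.
Step 3. Evaluate the standard form [assuming t > 0]: now 5*log(t) - 3*log(t + 3) + ∫(5/(t - 1)) dt + ∫(3/(t**2 + 1)) dt.
Step 4. Evaluate the standard form [assuming t > 1]: now 5*log(t) + 5*log(t - 1) - 3*log(t + 3) + ∫(3/(t**2 + 1)) dt.
Step 5. Evaluate the standard form: now 5*log(t) + 5*log(t - 1) - 3*log(t + 3) + 3*atan(t).
Answer: 5*log(t) + 5*log(t - 1) - 3*log(t + 3) + 3*atan(t).


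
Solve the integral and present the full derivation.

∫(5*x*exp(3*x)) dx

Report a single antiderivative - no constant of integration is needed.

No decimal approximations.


Step 1. Integrate ∫(5*x*exp(3*x)) dx by parts with u = x, dv = (5*exp(3*x)) dx, so v = 5*exp(3*x)/3: now 5*x*exp(3*x)/3 + ∫(-5*exp(3*x)/3) dx.
Step 2. Evaluate the standard form: now 5*x*exp(3*x)/3 - 5*exp(3*x)/9.
Answer: 5*x*exp(3*x)/3 - 5*exp(3*x)/9.


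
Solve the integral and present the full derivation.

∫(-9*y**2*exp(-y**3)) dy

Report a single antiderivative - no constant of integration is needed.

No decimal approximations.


Step 1. Substitute u = y**3, turning ∫(-9*y**2*exp(-y**3)) dy into ∫(-3*exp(-u)) du: now ∫(-3*exp(-u)) du.
Step 2. Evaluate the standard form: now 3*exp(-u).
Step 3. Substitute back u = y**3: now 3*exp(-y**3).
Answer: 3*exp(-y**3).


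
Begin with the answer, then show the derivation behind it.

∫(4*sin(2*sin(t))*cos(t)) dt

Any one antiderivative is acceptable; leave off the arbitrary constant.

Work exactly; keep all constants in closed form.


The answer is -2*cos(2*sin(t)).
Step 1. Substitute u = sin(t), turning ∫(4*sin(2*sin(t))*cos(t)) dt into ∫(4*sin(2*u)) du: now ∫(4*sin(2*u)) du.
Step 2. Evaluate the standard form: now -2*cos(2*u).
Step 3. Substitute back u = sin(t): now -2*cos(2*sin(t)).
Answer: -2*cos(2*sin(t)).


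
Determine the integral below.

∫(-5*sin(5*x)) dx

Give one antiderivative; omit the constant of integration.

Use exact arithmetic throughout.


Answer: cos(5*x).


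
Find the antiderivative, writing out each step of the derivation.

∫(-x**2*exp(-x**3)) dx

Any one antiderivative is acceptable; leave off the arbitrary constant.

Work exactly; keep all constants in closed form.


Step 1. Substitute u = x**3, turning ∫(-x**2*exp(-x**3)) dx into ∫(-exp(-u)/3) du: now ∫(-exp(-u)/3) du.
Step 2. Evaluate the standard form: now exp(-u)/3.
Step 3. Substitute back u = x**3: now exp(-x**3)/3.
Answer: exp(-x**3)/3.


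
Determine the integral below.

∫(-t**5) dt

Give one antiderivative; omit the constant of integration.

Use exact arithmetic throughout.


Answer: -t**6/6.


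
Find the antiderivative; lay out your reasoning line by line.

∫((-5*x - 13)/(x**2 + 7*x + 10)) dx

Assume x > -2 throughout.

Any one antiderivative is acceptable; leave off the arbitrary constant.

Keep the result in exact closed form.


Step 1. Decompose ∫((-5*x - 13)/(x**2 + 7*x + 10)) dx by partial fractions, (-5*x - 13)/(x**2 + 7*x + 10) = -4/(x + 5) - 1/(x + 2): now ∫(-1/(x + 2)) dx + ∫(-4/(x + 5)) dx.
Step 2. Evaluate the standard form [assuming x > -5]: now -4*log(x + 5) + ∫(-1/(x + 2)) dx.
Step 3. Evaluate the standard form [assuming x > -2]: now -log(x + 2) - 4*log(x + 5).
Answer: -log(x + 2) - 4*log(x + 5).


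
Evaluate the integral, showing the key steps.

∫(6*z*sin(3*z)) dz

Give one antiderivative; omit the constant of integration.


Step 1. Integrate ∫(6*z*sin(3*z)) dz by parts with u = z, dv = (6*sin(3*z)) dz, so v = -2*cos(3*z): now -2*z*cos(3*z) + ∫(2*cos(3*z)) dz.
Step 2. Evaluate the standard form: now -2*z*cos(3*z) + 2*sin(3*z)/3.
Answer: -2*z*cos(3*z) + 2*sin(3*z)/3.


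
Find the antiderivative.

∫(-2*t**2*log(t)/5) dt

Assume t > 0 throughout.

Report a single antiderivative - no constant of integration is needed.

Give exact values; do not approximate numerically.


Answer: -2*t**3*log(t)/15 + 2*t**3/45.


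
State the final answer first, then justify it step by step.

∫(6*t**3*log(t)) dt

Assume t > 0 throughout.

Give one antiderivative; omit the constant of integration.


The answer is 3*t**4*log(t)/2 - 3*t**4/8.
Step 1. Integrate ∫(6*t**3*log(t)) dt by parts with u = log(t), dv = (6*t**3) dt, so v = 3*t**4/2 [assuming t > 0]: now 3*t**4*log(t)/2 + ∫(-3*t**3/2) dt.
Step 2. Evaluate the standard form: now 3*t**4*log(t)/2 - 3*t**4/8.
Answer: 3*t**4*log(t)/2 - 3*t**4/8.


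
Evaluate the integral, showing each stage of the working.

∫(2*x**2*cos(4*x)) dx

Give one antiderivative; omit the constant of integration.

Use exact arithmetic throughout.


Step 1. Integrate ∫(2*x**2*cos(4*x)) dx by parts with u = x**2, dv = (2*cos(4*x)) dx, so v = sin(4*x)/2: now x**2*sin(4*x)/2 + ∫(-x*sin(4*x)) dx.
Step 2. Integrate ∫(-x*sin(4*x)) dx by parts with u = x, dv = (-sin(4*x)) dx, so v = cos(4*x)/4: now x**2*sin(4*x)/2 + x*cos(4*x)/4 + ∫(-cos(4*x)/4) dx.
Step 3. Evaluate the standard form: now x**2*sin(4*x)/2 + x*cos(4*x)/4 - sin(4*x)/16.
Answer: x**2*sin(4*x)/2 + x*cos(4*x)/4 - sin(4*x)/16.


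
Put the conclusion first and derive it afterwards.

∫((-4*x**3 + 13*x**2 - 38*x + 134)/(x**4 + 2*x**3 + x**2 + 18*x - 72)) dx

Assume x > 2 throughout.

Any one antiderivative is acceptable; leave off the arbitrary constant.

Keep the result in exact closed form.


The answer is log(x - 2) - 5*log(x + 4) - atan(x/3)/3.
Step 1. Decompose ∫((-4*x**3 + 13*x**2 - 38*x + 134)/(x**4 + 2*x**3 + x**2 + 18*x - 72)) dx by partial fractions, (-4*x**3 + 13*x**2 - 38*x + 134)/(x**4 + 2*x**3 + x**2 + 18*x - 72) = -1/(x**2 + 9) - 5/(x + 4) + 1/(x - 2): now ∫(1/(x - 2)) dx + ∫(-5/(x + 4)) dx + ∫(-1/(x**2 + 9)) dx.
Step 2. Evaluate the standard form [assuming x > -4]: now -5*log(x + 4) + ∫(1/(x - 2)) dx + ∫(-1/(x**2 + 9)) dx.
Step 3. Evaluate the standard form [assuming x > 2]: now log(x - 2) - 5*log(x + 4) + ∫(-1/(x**2 + 9)) dx.
Step 4. Evaluate the standard form: now log(x - 2) - 5*log(x + 4) - atan(x/3)/3.
Answer: log(x - 2) - 5*log(x + 4) - atan(x/3)/3.


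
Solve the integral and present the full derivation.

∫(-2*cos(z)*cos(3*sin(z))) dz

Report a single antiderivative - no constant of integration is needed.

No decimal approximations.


Step 1. Substitute u = sin(z), turning ∫(-2*cos(z)*cos(3*sin(z))) dz into ∫(-2*cos(3*u)) du: now ∫(-2*cos(3*u)) du.
Step 2. Evaluate the standard form: now -2*sin(3*u)/3.
Step 3. Substitute back u = sin(z): now -2*sin(3*sin(z))/3.
Answer: -2*sin(3*sin(z))/3.


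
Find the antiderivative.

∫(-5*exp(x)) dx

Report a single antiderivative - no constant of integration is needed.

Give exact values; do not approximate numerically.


Answer: -5*exp(x).


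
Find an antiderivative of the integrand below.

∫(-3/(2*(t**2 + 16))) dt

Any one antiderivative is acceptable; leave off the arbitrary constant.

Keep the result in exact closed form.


Answer: -3*atan(t/4)/8.


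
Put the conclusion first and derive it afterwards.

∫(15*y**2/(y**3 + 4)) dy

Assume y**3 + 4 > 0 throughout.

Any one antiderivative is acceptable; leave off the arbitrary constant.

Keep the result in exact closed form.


The answer is 5*log(y**3 + 4).
Step 1. Substitute u = y**3 + 4, turning ∫(15*y**2/(y**3 + 4)) dy into ∫(5/u) du: now ∫(5/u) du.
Step 2. Evaluate the standard form [assuming u > 0]: now 5*log(u).
Step 3. Substitute back u = y**3 + 4: now 5*log(y**3 + 4).
Answer: 5*log(y**3 + 4).


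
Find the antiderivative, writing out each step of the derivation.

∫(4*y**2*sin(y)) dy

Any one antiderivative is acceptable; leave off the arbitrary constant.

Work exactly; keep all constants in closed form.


Step 1. Integrate ∫(4*y**2*sin(y)) dy by parts with u = y**2, dv = (4*sin(y)) dy, so v = -4*cos(y): now -4*y**2*cos(y) + ∫(8*y*cos(y)) dy.
Step 2. Integrate ∫(8*y*cos(y)) dy by parts with u = y, dv = (8*cos(y)) dy, so v = 8*sin(y): now -4*y**2*cos(y) + 8*y*sin(y) + ∫(-8*sin(y)) dy.
Step 3. Evaluate the standard form: now -4*y**2*cos(y) + 8*y*sin(y) + 8*cos(y).
Answer: -4*y**2*cos(y) + 8*y*sin(y) + 8*cos(y).


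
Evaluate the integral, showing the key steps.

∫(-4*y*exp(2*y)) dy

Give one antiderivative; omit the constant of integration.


Step 1. Integrate ∫(-4*y*exp(2*y)) dy by parts with u = y, dv = (-4*exp(2*y)) dy, so v = -2*exp(2*y): now -2*y*exp(2*y) + ∫(2*exp(2*y)) dy.
Step 2. Evaluate the standard form: now -2*y*exp(2*y) + exp(2*y).
Answer: -2*y*exp(2*y) + exp(2*y).


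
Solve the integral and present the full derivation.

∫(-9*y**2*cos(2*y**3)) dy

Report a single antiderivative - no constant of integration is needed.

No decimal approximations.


Step 1. Substitute u = y**3, turning ∫(-9*y**2*cos(2*y**3)) dy into ∫(-3*cos(2*u)) du: now ∫(-3*cos(2*u)) du.
Step 2. Evaluate the standard form: now -3*sin(2*u)/2.
Step 3. Substitute back u = y**3: now -3*sin(2*y**3)/2.
Answer: -3*sin(2*y**3)/2.


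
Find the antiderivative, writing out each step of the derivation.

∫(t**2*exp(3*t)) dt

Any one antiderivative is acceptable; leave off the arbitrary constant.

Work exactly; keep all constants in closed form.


Step 1. Integrate ∫(t**2*exp(3*t)) dt by parts with u = t**2, dv = (exp(3*t)) dt, so v = exp(3*t)/3: now t**2*exp(3*t)/3 + ∫(-2*t*exp(3*t)/3) dt.
Step 2. Integrate ∫(-2*t*exp(3*t)/3) dt by parts with u = t, dv = (-2*exp(3*t)/3) dt, so v = -2*exp(3*t)/9: now t**2*exp(3*t)/3 - 2*t*exp(3*t)/9 + ∫(2*exp(3*t)/9) dt.
Step 3. Evaluate the standard form: now t**2*exp(3*t)/3 - 2*t*exp(3*t)/9 + 2*exp(3*t)/27.
Answer: t**2*exp(3*t)/3 - 2*t*exp(3*t)/9 + 2*exp(3*t)/27.


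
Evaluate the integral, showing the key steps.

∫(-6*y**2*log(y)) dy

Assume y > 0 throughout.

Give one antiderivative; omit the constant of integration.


Step 1. Integrate ∫(-6*y**2*log(y)) dy by parts with u = log(y), dv = (-6*y**2) dy, so v = -2*y**3 [assuming y > 0]: now -2*y**3*log(y) + ∫(2*y**2) dy.
Step 2. Evaluate the standard form: now -2*y**3*log(y) + 2*y**3/3.
Answer: -2*y**3*log(y) + 2*y**3/3.


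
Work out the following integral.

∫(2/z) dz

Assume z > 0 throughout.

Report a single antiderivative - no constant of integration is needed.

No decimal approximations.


Answer: 2*log(z).


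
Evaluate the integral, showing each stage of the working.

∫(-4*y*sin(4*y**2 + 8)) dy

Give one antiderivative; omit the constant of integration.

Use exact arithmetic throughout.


Step 1. Substitute u = y**2 + 2, turning ∫(-4*y*sin(4*y**2 + 8)) dy into ∫(-2*sin(4*u)) du: now ∫(-2*sin(4*u)) du.
Step 2. Evaluate the standard form: now cos(4*u)/2.
Step 3. Substitute back u = y**2 + 2: now cos(4*y**2 + 8)/2.
Answer: cos(4*y**2 + 8)/2.


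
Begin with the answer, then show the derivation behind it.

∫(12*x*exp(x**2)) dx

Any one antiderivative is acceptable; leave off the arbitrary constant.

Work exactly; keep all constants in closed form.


The answer is 6*exp(x**2).
Step 1. Substitute u = x**2, turning ∫(12*x*exp(x**2)) dx into ∫(6*exp(u)) du: now ∫(6*exp(u)) du.
Step 2. Evaluate the standard form: now 6*exp(u).
Step 3. Substitute back u = x**2: now 6*exp(x**2).
Answer: 6*exp(x**2).


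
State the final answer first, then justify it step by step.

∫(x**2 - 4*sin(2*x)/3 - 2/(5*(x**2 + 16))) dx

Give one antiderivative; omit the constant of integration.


The answer is x**3/3 + 2*cos(2*x)/3 - atan(x/4)/10.
Step 1. Rewrite: now ∫(x**2) dx + ∫(-2/(5*(x**2 + 16))) dx + ∫(-4*sin(2*x)/3) dx.
Step 2. Evaluate the standard form: now x**3/3 + ∫(-2/(5*(x**2 + 16))) dx + ∫(-4*sin(2*x)/3) dx.
Step 3. Evaluate the standard form: now x**3/3 + 2*cos(2*x)/3 + ∫(-2/(5*(x**2 + 16))) dx.
Step 4. Evaluate the standard form: now x**3/3 + 2*cos(2*x)/3 - atan(x/4)/10.
Answer: x**3/3 + 2*cos(2*x)/3 - atan(x/4)/10.


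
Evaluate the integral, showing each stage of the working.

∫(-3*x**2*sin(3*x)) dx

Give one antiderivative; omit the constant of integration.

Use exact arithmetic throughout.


Step 1. Integrate ∫(-3*x**2*sin(3*x)) dx by parts with u = x**2, dv = (-3*sin(3*x)) dx, so v = cos(3*x): now x**2*cos(3*x) + ∫(-2*x*cos(3*x)) dx.
Step 2. Integrate ∫(-2*x*cos(3*x)) dx by parts with u = x, dv = (-2*cos(3*x)) dx, so v = -2*sin(3*x)/3: now x**2*cos(3*x) - 2*x*sin(3*x)/3 + ∫(2*sin(3*x)/3) dx.
Step 3. Evaluate the standard form: now x**2*cos(3*x) - 2*x*sin(3*x)/3 - 2*cos(3*x)/9.
Answer: x**2*cos(3*x) - 2*x*sin(3*x)/3 - 2*cos(3*x)/9.


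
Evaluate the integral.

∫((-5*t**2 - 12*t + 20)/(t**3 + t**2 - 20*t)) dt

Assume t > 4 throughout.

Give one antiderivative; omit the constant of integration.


Answer: -log(t) - 3*log(t - 4) - log(t + 5).


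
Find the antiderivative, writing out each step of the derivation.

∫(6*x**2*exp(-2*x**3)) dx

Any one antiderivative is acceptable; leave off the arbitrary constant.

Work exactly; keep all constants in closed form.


Step 1. Substitute u = x**3, turning ∫(6*x**2*exp(-2*x**3)) dx into ∫(2*exp(-2*u)) du: now ∫(2*exp(-2*u)) du.
Step 2. Evaluate the standard form: now -exp(-2*u).
Step 3. Substitute back u = x**3: now -exp(-2*x**3).
Answer: -exp(-2*x**3).


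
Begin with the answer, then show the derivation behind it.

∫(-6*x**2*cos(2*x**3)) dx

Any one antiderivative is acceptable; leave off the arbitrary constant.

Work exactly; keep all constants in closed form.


The answer is -sin(2*x**3).
Step 1. Substitute u = x**3, turning ∫(-6*x**2*cos(2*x**3)) dx into ∫(-2*cos(2*u)) du: now ∫(-2*cos(2*u)) du.
Step 2. Evaluate the standard form: now -sin(2*u).
Step 3. Substitute back u = x**3: now -sin(2*x**3).
Answer: -sin(2*x**3).


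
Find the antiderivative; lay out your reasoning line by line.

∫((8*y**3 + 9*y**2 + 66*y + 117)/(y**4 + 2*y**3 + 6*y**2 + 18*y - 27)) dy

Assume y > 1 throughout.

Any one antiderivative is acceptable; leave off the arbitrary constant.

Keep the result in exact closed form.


Step 1. Decompose ∫((8*y**3 + 9*y**2 + 66*y + 117)/(y**4 + 2*y**3 + 6*y**2 + 18*y - 27)) dy by partial fractions, (8*y**3 + 9*y**2 + 66*y + 117)/(y**4 + 2*y**3 + 6*y**2 + 18*y - 27) = -3/(y**2 + 9) + 3/(y + 3) + 5/(y - 1): now ∫(5/(y - 1)) dy + ∫(3/(y + 3)) dy + ∫(-3/(y**2 + 9)) dy.
Step 2. Evaluate the standard form [assuming y > -3]: now 3*log(y + 3) + ∫(5/(y - 1)) dy + ∫(-3/(y**2 + 9)) dy.
Step 3. Evaluate the standard form [assuming y > 1]: now 5*log(y - 1) + 3*log(y + 3) + ∫(-3/(y**2 + 9)) dy.
Step 4. Evaluate the standard form: now 5*log(y - 1) + 3*log(y + 3) - atan(y/3).
Answer: 5*log(y - 1) + 3*log(y + 3) - atan(y/3).


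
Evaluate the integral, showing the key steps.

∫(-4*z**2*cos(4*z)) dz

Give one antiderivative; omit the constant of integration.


Step 1. Integrate ∫(-4*z**2*cos(4*z)) dz by parts with u = z**2, dv = (-4*cos(4*z)) dz, so v = -sin(4*z): now -z**2*sin(4*z) + ∫(2*z*sin(4*z)) dz.
Step 2. Integrate ∫(2*z*sin(4*z)) dz by parts with u = z, dv = (2*sin(4*z)) dz, so v = -cos(4*z)/2: now -z**2*sin(4*z) - z*cos(4*z)/2 + ∫(cos(4*z)/2) dz.
Step 3. Evaluate the standard form: now -z**2*sin(4*z) - z*cos(4*z)/2 + sin(4*z)/8.
Answer: -z**2*sin(4*z) - z*cos(4*z)/2 + sin(4*z)/8.


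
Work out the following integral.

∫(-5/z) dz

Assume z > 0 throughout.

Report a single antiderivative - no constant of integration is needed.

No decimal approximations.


Answer: -5*log(z).


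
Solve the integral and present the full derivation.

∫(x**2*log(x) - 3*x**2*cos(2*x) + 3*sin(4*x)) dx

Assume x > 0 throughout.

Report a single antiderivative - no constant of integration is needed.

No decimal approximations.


Step 1. Rewrite: now ∫(x**2*log(x)) dx + ∫(-3*x**2*cos(2*x)) dx + ∫(3*sin(4*x)) dx.
Step 2. Integrate ∫(x**2*log(x)) dx by parts with u = log(x), dv = (x**2) dx, so v = x**3/3 [assuming x > 0]: now x**3*log(x)/3 + ∫(-x**2/3) dx + ∫(-3*x**2*cos(2*x)) dx + ∫(3*sin(4*x)) dx.
Step 3. Evaluate the standard form: now x**3*log(x)/3 - x**3/9 + ∫(-3*x**2*cos(2*x)) dx + ∫(3*sin(4*x)) dx.
Step 4. Evaluate the standard form: now x**3*log(x)/3 - x**3/9 - 3*cos(4*x)/4 + ∫(-3*x**2*cos(2*x)) dx.
Step 5. Integrate ∫(-3*x**2*cos(2*x)) dx by parts with u = x**2, dv = (-3*cos(2*x)) dx, so v = -3*sin(2*x)/2: now x**3*log(x)/3 - x**3/9 - 3*x**2*sin(2*x)/2 - 3*cos(4*x)/4 + ∫(3*x*sin(2*x)) dx.
Step 6. Integrate ∫(3*x*sin(2*x)) dx by parts with u = x, dv = (3*sin(2*x)) dx, so v = -3*cos(2*x)/2: now x**3*log(x)/3 - x**3/9 - 3*x**2*sin(2*x)/2 - 3*x*cos(2*x)/2 - 3*cos(4*x)/4 + ∫(3*cos(2*x)/2) dx.
Step 7. Evaluate the standard form: now x**3*log(x)/3 - x**3/9 - 3*x**2*sin(2*x)/2 - 3*x*cos(2*x)/2 + 3*sin(2*x)/4 - 3*cos(4*x)/4.
Answer: x**3*log(x)/3 - x**3/9 - 3*x**2*sin(2*x)/2 - 3*x*cos(2*x)/2 + 3*sin(2*x)/4 - 3*cos(4*x)/4.


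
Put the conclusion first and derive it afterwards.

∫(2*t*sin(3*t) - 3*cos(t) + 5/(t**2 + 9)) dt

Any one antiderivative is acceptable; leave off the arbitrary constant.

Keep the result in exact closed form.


The answer is -2*t*cos(3*t)/3 - 3*sin(t) + 2*sin(3*t)/9 + 5*atan(t/3)/3.
Step 1. Rewrite: now ∫(2*t*sin(3*t)) dt + ∫(5/(t**2 + 9)) dt + ∫(-3*cos(t)) dt.
Step 2. Evaluate the standard form: now 5*atan(t/3)/3 + ∫(2*t*sin(3*t)) dt + ∫(-3*cos(t)) dt.
Step 3. Integrate ∫(2*t*sin(3*t)) dt by parts with u = t, dv = (2*sin(3*t)) dt, so v = -2*cos(3*t)/3: now -2*t*cos(3*t)/3 + 5*atan(t/3)/3 + ∫(-3*cos(t)) dt + ∫(2*cos(3*t)/3) dt.
Step 4. Evaluate the standard form: now -2*t*cos(3*t)/3 + 2*sin(3*t)/9 + 5*atan(t/3)/3 + ∫(-3*cos(t)) dt.
Step 5. Evaluate the standard form: now -2*t*cos(3*t)/3 - 3*sin(t) + 2*sin(3*t)/9 + 5*atan(t/3)/3.
Answer: -2*t*cos(3*t)/3 - 3*sin(t) + 2*sin(3*t)/9 + 5*atan(t/3)/3.


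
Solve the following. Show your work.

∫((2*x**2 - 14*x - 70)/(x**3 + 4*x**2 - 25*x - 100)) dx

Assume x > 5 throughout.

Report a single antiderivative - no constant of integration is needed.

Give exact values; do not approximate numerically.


Step 1. Decompose ∫((2*x**2 - 14*x - 70)/(x**3 + 4*x**2 - 25*x - 100)) dx by partial fractions, (2*x**2 - 14*x - 70)/(x**3 + 4*x**2 - 25*x - 100) = 5/(x + 5) - 2/(x + 4) - 1/(x - 5): now ∫(-1/(x - 5)) dx + ∫(-2/(x + 4)) dx + ∫(5/(x + 5)) dx.
Step 2. Evaluate the standard form [assuming x > -4]: now -2*log(x + 4) + ∫(-1/(x - 5)) dx + ∫(5/(x + 5)) dx.
Step 3. Evaluate the standard form [assuming x > 5]: now -log(x - 5) - 2*log(x + 4) + ∫(5/(x + 5)) dx.
Step 4. Evaluate the standard form [assuming x > -5]: now -log(x - 5) - 2*log(x + 4) + 5*log(x + 5).
Answer: -log(x - 5) - 2*log(x + 4) + 5*log(x + 5).


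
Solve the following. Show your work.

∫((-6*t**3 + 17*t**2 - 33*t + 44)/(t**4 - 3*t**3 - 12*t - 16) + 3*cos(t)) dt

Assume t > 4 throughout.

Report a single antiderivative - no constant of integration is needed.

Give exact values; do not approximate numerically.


Step 1. Rewrite: now ∫((-6*t**3 + 17*t**2 - 33*t + 44)/(t**4 - 3*t**3 - 12*t - 16)) dt + ∫(3*cos(t)) dt.
Step 2. Evaluate the standard form: now 3*sin(t) + ∫((-6*t**3 + 17*t**2 - 33*t + 44)/(t**4 - 3*t**3 - 12*t - 16)) dt.
Step 3. Decompose ∫((-6*t**3 + 17*t**2 - 33*t + 44)/(t**4 - 3*t**3 - 12*t - 16)) dt by partial fractions, (-6*t**3 + 17*t**2 - 33*t + 44)/(t**4 - 3*t**3 - 12*t - 16) = 3/(t**2 + 4) - 4/(t + 1) - 2/(t - 4): now 3*sin(t) + ∫(-2/(t - 4)) dt + ∫(-4/(t + 1)) dt + ∫(3/(t**2 + 4)) dt.
Step 4. Evaluate the standard form [assuming t > -1]: now -4*log(t + 1) + 3*sin(t) + ∫(-2/(t - 4)) dt + ∫(3/(t**2 + 4)) dt.
Step 5. Evaluate the standard form [assuming t > 4]: now -2*log(t - 4) - 4*log(t + 1) + 3*sin(t) + ∫(3/(t**2 + 4)) dt.
Step 6. Evaluate the standard form: now -2*log(t - 4) - 4*log(t + 1) + 3*sin(t) + 3*atan(t/2)/2.
Answer: -2*log(t - 4) - 4*log(t + 1) + 3*sin(t) + 3*atan(t/2)/2.


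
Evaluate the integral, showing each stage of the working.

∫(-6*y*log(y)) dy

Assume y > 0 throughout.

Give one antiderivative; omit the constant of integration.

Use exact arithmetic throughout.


Step 1. Integrate ∫(-6*y*log(y)) dy by parts with u = log(y), dv = (-6*y) dy, so v = -3*y**2 [assuming y > 0]: now -3*y**2*log(y) + ∫(3*y) dy.
Step 2. Evaluate the standard form: now -3*y**2*log(y) + 3*y**2/2.
Answer: -3*y**2*log(y) + 3*y**2/2.


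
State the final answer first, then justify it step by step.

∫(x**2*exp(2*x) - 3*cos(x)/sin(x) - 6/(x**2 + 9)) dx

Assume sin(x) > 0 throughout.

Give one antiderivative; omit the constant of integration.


The answer is x**2*exp(2*x)/2 - x*exp(2*x)/2 + exp(2*x)/4 - 3*log(sin(x)) - 2*atan(x/3).
Step 1. Rewrite: now ∫(x**2*exp(2*x)) dx + ∫(-3*cos(x)/sin(x)) dx + ∫(-6/(x**2 + 9)) dx.
Step 2. Integrate ∫(x**2*exp(2*x)) dx by parts with u = x**2, dv = (exp(2*x)) dx, so v = exp(2*x)/2: now x**2*exp(2*x)/2 + ∫(-x*exp(2*x)) dx + ∫(-3*cos(x)/sin(x)) dx + ∫(-6/(x**2 + 9)) dx.
Step 3. Integrate ∫(-x*exp(2*x)) dx by parts with u = x, dv = (-exp(2*x)) dx, so v = -exp(2*x)/2: now x**2*exp(2*x)/2 - x*exp(2*x)/2 + ∫(-3*cos(x)/sin(x)) dx + ∫(-6/(x**2 + 9)) dx + ∫(exp(2*x)/2) dx.
Step 4. Evaluate the standard form: now x**2*exp(2*x)/2 - x*exp(2*x)/2 + exp(2*x)/4 + ∫(-3*cos(x)/sin(x)) dx + ∫(-6/(x**2 + 9)) dx.
Step 5. Evaluate the standard form: now x**2*exp(2*x)/2 - x*exp(2*x)/2 + exp(2*x)/4 - 2*atan(x/3) + ∫(-3*cos(x)/sin(x)) dx.
Step 6. Substitute u = sin(x), turning ∫(-3*cos(x)/sin(x)) dx into ∫(-3/u) du: now x**2*exp(2*x)/2 - x*exp(2*x)/2 + exp(2*x)/4 - 2*atan(x/3) + ∫(-3/u) du.
Step 7. Evaluate the standard form [assuming u > 0]: now x**2*exp(2*x)/2 - x*exp(2*x)/2 + exp(2*x)/4 - 3*log(u) - 2*atan(x/3).
Step 8. Substitute back u = sin(x): now x**2*exp(2*x)/2 - x*exp(2*x)/2 + exp(2*x)/4 - 3*log(sin(x)) - 2*atan(x/3).
Answer: x**2*exp(2*x)/2 - x*exp(2*x)/2 + exp(2*x)/4 - 3*log(sin(x)) - 2*atan(x/3).


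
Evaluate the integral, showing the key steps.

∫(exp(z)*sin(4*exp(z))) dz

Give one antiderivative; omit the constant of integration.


Step 1. Substitute u = exp(z), turning ∫(exp(z)*sin(4*exp(z))) dz into ∫(sin(4*u)) du: now ∫(sin(4*u)) du.
Step 2. Evaluate the standard form: now -cos(4*u)/4.
Step 3. Substitute back u = exp(z): now -cos(4*exp(z))/4.
Answer: -cos(4*exp(z))/4.


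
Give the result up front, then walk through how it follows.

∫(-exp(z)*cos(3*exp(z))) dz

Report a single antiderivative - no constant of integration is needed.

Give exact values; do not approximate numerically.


The answer is -sin(3*exp(z))/3.
Step 1. Substitute u = exp(z), turning ∫(-exp(z)*cos(3*exp(z))) dz into ∫(-cos(3*u)) du: now ∫(-cos(3*u)) du.
Step 2. Evaluate the standard form: now -sin(3*u)/3.
Step 3. Substitute back u = exp(z): now -sin(3*exp(z))/3.
Answer: -sin(3*exp(z))/3.


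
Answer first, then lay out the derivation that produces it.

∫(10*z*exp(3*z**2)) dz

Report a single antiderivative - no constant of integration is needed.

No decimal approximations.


The answer is 5*exp(3*z**2)/3.
Step 1. Substitute u = z**2, turning ∫(10*z*exp(3*z**2)) dz into ∫(5*exp(3*u)) du: now ∫(5*exp(3*u)) du.
Step 2. Evaluate the standard form: now 5*exp(3*u)/3.
Step 3. Substitute back u = z**2: now 5*exp(3*z**2)/3.
Answer: 5*exp(3*z**2)/3.


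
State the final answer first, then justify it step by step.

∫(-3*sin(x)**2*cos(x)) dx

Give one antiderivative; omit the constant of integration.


The answer is -sin(x)**3.
Step 1. Substitute u = sin(x), turning ∫(-3*sin(x)**2*cos(x)) dx into ∫(-3*u**2) du: now ∫(-3*u**2) du.
Step 2. Evaluate the standard form: now -u**3.
Step 3. Substitute back u = sin(x): now -sin(x)**3.
Answer: -sin(x)**3.


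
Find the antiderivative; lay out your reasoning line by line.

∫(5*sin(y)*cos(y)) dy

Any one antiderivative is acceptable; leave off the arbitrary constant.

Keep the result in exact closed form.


Step 1. Substitute u = sin(y), turning ∫(5*sin(y)*cos(y)) dy into ∫(5*u) du: now ∫(5*u) du.
Step 2. Evaluate the standard form: now 5*u**2/2.
Step 3. Substitute back u = sin(y): now 5*sin(y)**2/2.
Answer: 5*sin(y)**2/2.


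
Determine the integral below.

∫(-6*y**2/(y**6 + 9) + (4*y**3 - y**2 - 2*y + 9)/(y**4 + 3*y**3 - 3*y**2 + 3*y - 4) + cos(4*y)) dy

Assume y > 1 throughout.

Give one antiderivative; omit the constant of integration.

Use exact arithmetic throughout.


Answer: log(y - 1) + 3*log(y + 4) + sin(4*y)/4 - 2*atan(y) - 2*atan(y**3/3)/3.


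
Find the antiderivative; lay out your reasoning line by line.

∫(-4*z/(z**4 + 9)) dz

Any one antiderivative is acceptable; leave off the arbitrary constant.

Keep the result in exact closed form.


Step 1. Substitute u = z**2, turning ∫(-4*z/(z**4 + 9)) dz into ∫(-2/(u**2 + 9)) du: now ∫(-2/(u**2 + 9)) du.
Step 2. Evaluate the standard form: now -2*atan(u/3)/3.
Step 3. Substitute back u = z**2: now -2*atan(z**2/3)/3.
Answer: -2*atan(z**2/3)/3.


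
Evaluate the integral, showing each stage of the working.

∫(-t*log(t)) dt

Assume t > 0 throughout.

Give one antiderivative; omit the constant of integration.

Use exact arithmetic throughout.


Step 1. Integrate ∫(-t*log(t)) dt by parts with u = log(t), dv = (-t) dt, so v = -t**2/2 [assuming t > 0]: now -t**2*log(t)/2 + ∫(t/2) dt.
Step 2. Evaluate the standard form: now -t**2*log(t)/2 + t**2/4.
Answer: -t**2*log(t)/2 + t**2/4.


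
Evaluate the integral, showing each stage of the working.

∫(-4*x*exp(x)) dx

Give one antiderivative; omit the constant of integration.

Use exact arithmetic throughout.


Step 1. Integrate ∫(-4*x*exp(x)) dx by parts with u = x, dv = (-4*exp(x)) dx, so v = -4*exp(x): now -4*x*exp(x) + ∫(4*exp(x)) dx.
Step 2. Evaluate the standard form: now -4*x*exp(x) + 4*exp(x).
Answer: -4*x*exp(x) + 4*exp(x).


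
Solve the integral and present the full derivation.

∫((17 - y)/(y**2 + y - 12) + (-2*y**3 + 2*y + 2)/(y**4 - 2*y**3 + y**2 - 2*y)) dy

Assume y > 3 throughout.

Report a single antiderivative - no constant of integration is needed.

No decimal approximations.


Step 1. Rewrite: now ∫((17 - y)/(y**2 + y - 12)) dy + ∫((-2*y**3 + 2*y + 2)/(y**4 - 2*y**3 + y**2 - 2*y)) dy.
Step 2. Decompose ∫((-2*y**3 + 2*y + 2)/(y**4 - 2*y**3 + y**2 - 2*y)) dy by partial fractions, (-2*y**3 + 2*y + 2)/(y**4 - 2*y**3 + y**2 - 2*y) = -2/(y**2 + 1) - 1/(y - 2) - 1/y: now ∫(-1/y) dy + ∫((17 - y)/(y**2 + y - 12)) dy + ∫(-1/(y - 2)) dy + ∫(-2/(y**2 + 1)) dy.
Step 3. Evaluate the standard form [assuming y > 0]: now -log(y) + ∫((17 - y)/(y**2 + y - 12)) dy + ∫(-1/(y - 2)) dy + ∫(-2/(y**2 + 1)) dy.
Step 4. Evaluate the standard form [assuming y > 2]: now -log(y) - log(y - 2) + ∫((17 - y)/(y**2 + y - 12)) dy + ∫(-2/(y**2 + 1)) dy.
Step 5. Evaluate the standard form: now -log(y) - log(y - 2) - 2*atan(y) + ∫((17 - y)/(y**2 + y - 12)) dy.
Step 6. Decompose ∫((17 - y)/(y**2 + y - 12)) dy by partial fractions, (17 - y)/(y**2 + y - 12) = -3/(y + 4) + 2/(y - 3): now -log(y) - log(y - 2) - 2*atan(y) + ∫(2/(y - 3)) dy + ∫(-3/(y + 4)) dy.
Step 7. Evaluate the standard form [assuming y > -4]: now -log(y) - log(y - 2) - 3*log(y + 4) - 2*atan(y) + ∫(2/(y - 3)) dy.
Step 8. Evaluate the standard form [assuming y > 3]: now -log(y) + 2*log(y - 3) - log(y - 2) - 3*log(y + 4) - 2*atan(y).
Answer: -log(y) + 2*log(y - 3) - log(y - 2) - 3*log(y + 4) - 2*atan(y).


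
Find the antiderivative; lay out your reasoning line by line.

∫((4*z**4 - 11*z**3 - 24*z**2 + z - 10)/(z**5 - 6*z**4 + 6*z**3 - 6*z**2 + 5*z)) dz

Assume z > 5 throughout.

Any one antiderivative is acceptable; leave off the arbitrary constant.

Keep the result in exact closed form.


Step 1. Decompose ∫((4*z**4 - 11*z**3 - 24*z**2 + z - 10)/(z**5 - 6*z**4 + 6*z**3 - 6*z**2 + 5*z)) dz by partial fractions, (4*z**4 - 11*z**3 - 24*z**2 + z - 10)/(z**5 - 6*z**4 + 6*z**3 - 6*z**2 + 5*z) = 3/(z**2 + 1) + 5/(z - 1) + 1/(z - 5) - 2/z: now ∫(-2/z) dz + ∫(1/(z - 5)) dz + ∫(5/(z - 1)) dz + ∫(3/(z**2 + 1)) dz.
Step 2. Evaluate the standard form [assuming z > 1]: now 5*log(z - 1) + ∫(-2/z) dz + ∫(1/(z - 5)) dz + ∫(3/(z**2 + 1)) dz.
Step 3. Evaluate the standard form [assuming z > 5]: now log(z - 5) + 5*log(z - 1) + ∫(-2/z) dz + ∫(3/(z**2 + 1)) dz.
Step 4. Evaluate the standard form [assuming z > 0]: now -2*log(z) + log(z - 5) + 5*log(z - 1) + ∫(3/(z**2 + 1)) dz.
Step 5. Evaluate the standard form: now -2*log(z) + log(z - 5) + 5*log(z - 1) + 3*atan(z).
Answer: -2*log(z) + log(z - 5) + 5*log(z - 1) + 3*atan(z).
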